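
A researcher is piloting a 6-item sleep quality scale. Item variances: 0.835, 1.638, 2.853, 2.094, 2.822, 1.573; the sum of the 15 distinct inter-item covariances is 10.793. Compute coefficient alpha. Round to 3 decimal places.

α = 0.776

ΣVar(i) = 0.835 + 1.638 + 2.853 + 2.094 + 2.822 + 1.573 = 11.815
Sum of distinct covariances = 10.793
σ²_T = ΣVar(i) + 2·Σcov = 11.815 + 2 × 10.793 = 33.401
α = (6/5)·(1 − 11.815/33.401) = 0.776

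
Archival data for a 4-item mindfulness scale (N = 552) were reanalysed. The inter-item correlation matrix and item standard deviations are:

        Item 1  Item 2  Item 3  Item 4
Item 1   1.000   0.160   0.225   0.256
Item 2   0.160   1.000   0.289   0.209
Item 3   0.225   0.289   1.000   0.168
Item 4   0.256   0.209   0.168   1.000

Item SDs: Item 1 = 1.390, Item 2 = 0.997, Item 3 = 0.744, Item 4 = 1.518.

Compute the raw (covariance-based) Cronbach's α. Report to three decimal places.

Σσ²ᵢ = 1.390² + 0.997² + 0.744² + 1.518² = 5.7840
Covariances σ_ij = r_ij · s_i · s_j:
  σ(Item 1,Item 2) = 0.160 × 1.390 × 0.997 = 0.2217
  σ(Item 1,Item 3) = 0.225 × 1.390 × 0.744 = 0.2327
  σ(Item 1,Item 4) = 0.256 × 1.390 × 1.518 = 0.5402
  σ(Item 2,Item 3) = 0.289 × 0.997 × 0.744 = 0.2144
  σ(Item 2,Item 4) = 0.209 × 0.997 × 1.518 = 0.3163
  σ(Item 3,Item 4) = 0.168 × 0.744 × 1.518 = 0.1897
σ²_T = Σσ²ᵢ + 2·Σσ_ij = 5.7840 + 2 × 1.7150 = 9.2140
α = (4/3)·(1 − 5.7840/9.2140) = 0.496

α = 0.496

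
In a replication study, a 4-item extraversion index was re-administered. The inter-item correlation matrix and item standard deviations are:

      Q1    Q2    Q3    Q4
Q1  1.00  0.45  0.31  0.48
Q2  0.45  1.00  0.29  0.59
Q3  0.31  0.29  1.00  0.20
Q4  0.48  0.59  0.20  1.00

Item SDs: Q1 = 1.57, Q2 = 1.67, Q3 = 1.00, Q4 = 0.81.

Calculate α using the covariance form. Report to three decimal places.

Σσ²ᵢ = 1.57² + 1.67² + 1.00² + 0.81² = 6.9099
Covariances σ_ij = r_ij · s_i · s_j:
  σ(Q1,Q2) = 0.45 × 1.57 × 1.67 = 1.1799
  σ(Q1,Q3) = 0.31 × 1.57 × 1.00 = 0.4867
  σ(Q1,Q4) = 0.48 × 1.57 × 0.81 = 0.6104
  σ(Q2,Q3) = 0.29 × 1.67 × 1.00 = 0.4843
  σ(Q2,Q4) = 0.59 × 1.67 × 0.81 = 0.7981
  σ(Q3,Q4) = 0.20 × 1.00 × 0.81 = 0.1620
σ²_T = Σσ²ᵢ + 2·Σσ_ij = 6.9099 + 2 × 3.7214 = 14.3527
α = (4/3)·(1 − 6.9099/14.3527) = 0.691

α = 0.691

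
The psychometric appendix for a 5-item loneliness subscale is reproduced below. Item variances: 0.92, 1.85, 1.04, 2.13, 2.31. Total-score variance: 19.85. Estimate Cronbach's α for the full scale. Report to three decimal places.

Σσᵢ² = 0.92 + 1.85 + 1.04 + 2.13 + 2.31 = 8.25
α = (k/(k−1))·(1 − Σσᵢ²/Var(T)) = (5/4)·(1 − 8.25/19.85) = 0.730

α = 0.730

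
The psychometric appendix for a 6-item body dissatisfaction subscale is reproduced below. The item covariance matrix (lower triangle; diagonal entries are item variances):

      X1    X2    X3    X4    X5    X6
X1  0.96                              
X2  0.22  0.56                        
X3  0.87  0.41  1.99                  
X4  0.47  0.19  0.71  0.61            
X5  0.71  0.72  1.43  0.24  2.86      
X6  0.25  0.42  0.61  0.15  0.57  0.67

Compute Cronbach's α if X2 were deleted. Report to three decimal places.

Remaining items: X1, X3, X4, X5, X6 (k = 5).
ΣVar(i) = 0.96 + 1.99 + 0.61 + 2.86 + 0.67 = 7.09
total variance = 7.09 + 2 × 6.01 = 19.11
α (item deleted) = (5/4)·(1 − 7.09/19.11) = 0.786

Cronbach's α = 0.786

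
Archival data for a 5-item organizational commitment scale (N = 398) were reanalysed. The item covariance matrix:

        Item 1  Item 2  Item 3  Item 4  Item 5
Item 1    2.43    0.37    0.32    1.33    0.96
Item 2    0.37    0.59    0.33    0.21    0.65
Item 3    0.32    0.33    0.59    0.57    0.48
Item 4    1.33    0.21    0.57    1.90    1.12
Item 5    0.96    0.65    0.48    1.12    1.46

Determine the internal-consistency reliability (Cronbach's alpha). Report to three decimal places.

α = 0.807

Σσᵢ² = 2.43 + 0.59 + 0.59 + 1.90 + 1.46 = 6.97
Sum of the distinct covariances = 6.34
σ²_T = 6.97 + 2 × 6.34 = 19.65
α = (k/(k−1))·(1 − Σσᵢ²/σ²_T) = (5/4)·(1 − 6.97/19.65) = 0.807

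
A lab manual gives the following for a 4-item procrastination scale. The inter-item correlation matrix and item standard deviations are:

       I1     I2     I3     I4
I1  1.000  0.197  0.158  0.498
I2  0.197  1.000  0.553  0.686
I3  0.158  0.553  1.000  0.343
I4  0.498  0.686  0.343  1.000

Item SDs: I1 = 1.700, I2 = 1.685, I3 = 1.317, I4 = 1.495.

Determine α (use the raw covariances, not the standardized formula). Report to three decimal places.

α = 0.727

Σσ²ᵢ = 1.700² + 1.685² + 1.317² + 1.495² = 9.6987
Covariances σ_ij = r_ij · s_i · s_j:
  σ(I1,I2) = 0.197 × 1.700 × 1.685 = 0.5643
  σ(I1,I3) = 0.158 × 1.700 × 1.317 = 0.3537
  σ(I1,I4) = 0.498 × 1.700 × 1.495 = 1.2657
  σ(I2,I3) = 0.553 × 1.685 × 1.317 = 1.2272
  σ(I2,I4) = 0.686 × 1.685 × 1.495 = 1.7281
  σ(I3,I4) = 0.343 × 1.317 × 1.495 = 0.6753
σ²_T = Σσ²ᵢ + 2·Σσ_ij = 9.6987 + 2 × 5.8143 = 21.3273
α = (4/3)·(1 − 9.6987/21.3273) = 0.727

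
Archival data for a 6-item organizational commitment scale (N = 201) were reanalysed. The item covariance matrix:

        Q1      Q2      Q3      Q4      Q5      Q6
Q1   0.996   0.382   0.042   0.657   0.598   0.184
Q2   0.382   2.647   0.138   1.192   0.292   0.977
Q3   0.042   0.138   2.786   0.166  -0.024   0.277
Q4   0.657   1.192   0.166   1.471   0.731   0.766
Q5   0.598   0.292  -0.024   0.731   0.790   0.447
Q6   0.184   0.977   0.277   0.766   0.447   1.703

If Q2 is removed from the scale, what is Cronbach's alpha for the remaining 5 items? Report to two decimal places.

Remaining items: Q1, Q3, Q4, Q5, Q6 (k = 5).
ΣVar(i) = 0.996 + 2.786 + 1.471 + 0.790 + 1.703 = 7.746
σ²_total = 7.746 + 2 × 3.844 = 15.434
α (item deleted) = (5/4)·(1 − 7.746/15.434) = 0.62

Cronbach's alpha = 0.62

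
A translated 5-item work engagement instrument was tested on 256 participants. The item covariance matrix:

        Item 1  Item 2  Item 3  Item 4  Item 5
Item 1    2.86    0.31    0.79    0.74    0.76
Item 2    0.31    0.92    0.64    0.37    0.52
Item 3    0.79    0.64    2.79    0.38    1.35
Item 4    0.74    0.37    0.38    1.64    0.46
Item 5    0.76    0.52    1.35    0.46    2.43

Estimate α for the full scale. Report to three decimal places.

α = 0.679

ΣVar(i) = 2.86 + 0.92 + 2.79 + 1.64 + 2.43 = 10.64
Sum of the distinct covariances = 6.32
total variance = 10.64 + 2 × 6.32 = 23.28
α = (k/(k−1))·(1 − ΣVar(i)/total variance) = (5/4)·(1 − 10.64/23.28) = 0.679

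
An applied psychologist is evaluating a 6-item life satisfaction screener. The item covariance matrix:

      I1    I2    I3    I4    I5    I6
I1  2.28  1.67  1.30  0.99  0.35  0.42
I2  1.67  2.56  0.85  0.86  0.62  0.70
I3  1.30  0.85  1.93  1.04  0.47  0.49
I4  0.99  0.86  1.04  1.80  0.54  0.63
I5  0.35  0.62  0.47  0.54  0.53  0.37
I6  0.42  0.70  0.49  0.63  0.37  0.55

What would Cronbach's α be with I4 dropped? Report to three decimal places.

Remaining items: I1, I2, I3, I5, I6 (k = 5).
Σσ²ᵢ = 2.28 + 2.56 + 1.93 + 0.53 + 0.55 = 7.85
total variance = 7.85 + 2 × 7.24 = 22.33
α (item deleted) = (5/4)·(1 − 7.85/22.33) = 0.811

Cronbach's α = 0.811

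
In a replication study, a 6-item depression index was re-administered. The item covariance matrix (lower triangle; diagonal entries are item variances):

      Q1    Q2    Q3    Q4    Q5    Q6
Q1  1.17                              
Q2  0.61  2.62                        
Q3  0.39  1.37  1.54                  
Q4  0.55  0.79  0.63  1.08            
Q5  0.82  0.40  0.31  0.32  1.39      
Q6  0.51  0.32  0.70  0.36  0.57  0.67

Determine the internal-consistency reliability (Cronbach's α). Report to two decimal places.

Σσ²ᵢ = 1.17 + 2.62 + 1.54 + 1.08 + 1.39 + 0.67 = 8.47
Σ_{i<j} σ_ij = 8.65
σ²_T = 8.47 + 2 × 8.65 = 25.77
α = (k/(k−1))·(1 − Σσ²ᵢ/σ²_T) = (6/5)·(1 − 8.47/25.77) = 0.81

α = 0.81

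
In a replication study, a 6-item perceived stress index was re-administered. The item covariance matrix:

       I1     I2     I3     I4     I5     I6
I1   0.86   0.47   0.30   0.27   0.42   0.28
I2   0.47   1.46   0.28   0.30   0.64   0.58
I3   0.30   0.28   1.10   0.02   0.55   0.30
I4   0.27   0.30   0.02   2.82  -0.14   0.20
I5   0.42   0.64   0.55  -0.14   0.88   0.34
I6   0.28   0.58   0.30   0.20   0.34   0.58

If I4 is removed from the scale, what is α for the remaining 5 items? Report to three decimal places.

Remaining items: I1, I2, I3, I5, I6 (k = 5).
sum of item variances = 0.86 + 1.46 + 1.10 + 0.88 + 0.58 = 4.88
σ²_total = 4.88 + 2 × 4.16 = 13.20
α (item deleted) = (5/4)·(1 − 4.88/13.20) = 0.788

α = 0.788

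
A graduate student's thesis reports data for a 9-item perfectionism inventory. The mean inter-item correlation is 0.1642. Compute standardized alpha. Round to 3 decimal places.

Standardized α = k·r̄ / (1 + (k−1)·r̄) = 9 × 0.1642 / (1 + 8 × 0.1642)
  = 1.4778 / 2.3136 = 0.639

standardized alpha = 0.639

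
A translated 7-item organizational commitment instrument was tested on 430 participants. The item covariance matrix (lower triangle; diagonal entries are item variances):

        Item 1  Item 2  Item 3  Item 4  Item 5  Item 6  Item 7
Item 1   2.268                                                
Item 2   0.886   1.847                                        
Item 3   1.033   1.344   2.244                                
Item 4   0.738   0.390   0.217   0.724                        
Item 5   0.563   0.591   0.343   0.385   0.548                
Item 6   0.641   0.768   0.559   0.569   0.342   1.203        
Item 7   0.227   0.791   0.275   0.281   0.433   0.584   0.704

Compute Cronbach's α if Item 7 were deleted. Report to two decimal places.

Remaining items: Item 1, Item 2, Item 3, Item 4, Item 5, Item 6 (k = 6).
Σσᵢ² = 2.268 + 1.847 + 2.244 + 0.724 + 0.548 + 1.203 = 8.834
Var(T) = 8.834 + 2 × 9.369 = 27.572
α (item deleted) = (6/5)·(1 − 8.834/27.572) = 0.82

Cronbach's α = 0.82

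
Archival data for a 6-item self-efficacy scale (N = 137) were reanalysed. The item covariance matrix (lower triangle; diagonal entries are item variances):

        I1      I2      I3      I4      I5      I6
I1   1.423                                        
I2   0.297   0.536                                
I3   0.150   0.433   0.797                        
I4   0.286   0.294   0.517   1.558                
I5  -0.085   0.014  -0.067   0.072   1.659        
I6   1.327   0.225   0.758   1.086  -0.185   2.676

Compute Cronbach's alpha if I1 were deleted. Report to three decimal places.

Remaining items: I2, I3, I4, I5, I6 (k = 5).
Σσ²ᵢ = 0.536 + 0.797 + 1.558 + 1.659 + 2.676 = 7.226
Var(T) = 7.226 + 2 × 3.147 = 13.520
α (item deleted) = (5/4)·(1 − 7.226/13.520) = 0.582

α = 0.582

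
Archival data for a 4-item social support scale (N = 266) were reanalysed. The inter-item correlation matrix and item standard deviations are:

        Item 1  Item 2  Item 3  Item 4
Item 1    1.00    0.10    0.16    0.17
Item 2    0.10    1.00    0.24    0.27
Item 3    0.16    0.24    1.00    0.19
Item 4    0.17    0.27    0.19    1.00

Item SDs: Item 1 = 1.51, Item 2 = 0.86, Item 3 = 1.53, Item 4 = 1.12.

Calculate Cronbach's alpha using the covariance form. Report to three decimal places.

Σσ²ᵢ = 1.51² + 0.86² + 1.53² + 1.12² = 6.6150
Covariances σ_ij = r_ij · s_i · s_j:
  σ(Item 1,Item 2) = 0.10 × 1.51 × 0.86 = 0.1299
  σ(Item 1,Item 3) = 0.16 × 1.51 × 1.53 = 0.3696
  σ(Item 1,Item 4) = 0.17 × 1.51 × 1.12 = 0.2875
  σ(Item 2,Item 3) = 0.24 × 0.86 × 1.53 = 0.3158
  σ(Item 2,Item 4) = 0.27 × 0.86 × 1.12 = 0.2601
  σ(Item 3,Item 4) = 0.19 × 1.53 × 1.12 = 0.3256
σ²_T = Σσ²ᵢ + 2·Σσ_ij = 6.6150 + 2 × 1.6885 = 9.9920
α = (4/3)·(1 − 6.6150/9.9920) = 0.451

α = 0.451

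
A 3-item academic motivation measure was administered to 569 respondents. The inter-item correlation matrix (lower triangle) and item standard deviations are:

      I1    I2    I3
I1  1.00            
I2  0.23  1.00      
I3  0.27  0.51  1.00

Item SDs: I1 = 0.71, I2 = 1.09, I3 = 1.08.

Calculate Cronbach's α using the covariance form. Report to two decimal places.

α = 0.61

Σσ²ᵢ = 0.71² + 1.09² + 1.08² = 2.8586
Covariances σ_ij = r_ij · s_i · s_j:
  σ(I1,I2) = 0.23 × 0.71 × 1.09 = 0.1780
  σ(I1,I3) = 0.27 × 0.71 × 1.08 = 0.2070
  σ(I2,I3) = 0.51 × 1.09 × 1.08 = 0.6004
σ²_T = Σσ²ᵢ + 2·Σσ_ij = 2.8586 + 2 × 0.9854 = 4.8294
α = (3/2)·(1 − 2.8586/4.8294) = 0.61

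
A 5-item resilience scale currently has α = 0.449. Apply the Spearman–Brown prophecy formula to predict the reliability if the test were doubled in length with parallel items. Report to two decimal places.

Length factor m = 2
α' = m·α / (1 + (m−1)·α)
   = 2 × 0.449 / (1 + (2 − 1) × 0.449)
   = 0.8980 / 1.4490 = 0.62

predicted reliability = 0.62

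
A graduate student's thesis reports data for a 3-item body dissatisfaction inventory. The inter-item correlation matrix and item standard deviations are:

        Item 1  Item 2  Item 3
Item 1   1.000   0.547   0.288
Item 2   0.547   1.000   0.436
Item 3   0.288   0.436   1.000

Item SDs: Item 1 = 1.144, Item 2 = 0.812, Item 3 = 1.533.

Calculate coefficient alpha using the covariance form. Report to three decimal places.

coefficient alpha = 0.628

Σσ²ᵢ = 1.144² + 0.812² + 1.533² = 4.3182
Covariances σ_ij = r_ij · s_i · s_j:
  σ(Item 1,Item 2) = 0.547 × 1.144 × 0.812 = 0.5081
  σ(Item 1,Item 3) = 0.288 × 1.144 × 1.533 = 0.5051
  σ(Item 2,Item 3) = 0.436 × 0.812 × 1.533 = 0.5427
σ²_T = Σσ²ᵢ + 2·Σσ_ij = 4.3182 + 2 × 1.5559 = 7.4300
α = (3/2)·(1 − 4.3182/7.4300) = 0.628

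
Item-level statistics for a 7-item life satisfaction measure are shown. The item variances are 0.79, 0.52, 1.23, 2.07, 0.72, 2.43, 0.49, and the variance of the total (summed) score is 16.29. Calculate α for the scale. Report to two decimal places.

ΣVar(i) = 0.79 + 0.52 + 1.23 + 2.07 + 0.72 + 2.43 + 0.49 = 8.25
α = (k/(k−1))·(1 − ΣVar(i)/σ²_T) = (7/6)·(1 − 8.25/16.29) = 0.58

α = 0.58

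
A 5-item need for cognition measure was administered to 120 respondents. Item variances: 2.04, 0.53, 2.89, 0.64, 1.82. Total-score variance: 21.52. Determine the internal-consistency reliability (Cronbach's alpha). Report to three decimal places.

sum of item variances = 2.04 + 0.53 + 2.89 + 0.64 + 1.82 = 7.92
α = (k/(k−1))·(1 − sum of item variances/Var(T)) = (5/4)·(1 − 7.92/21.52) = 0.790

Cronbach's alpha = 0.790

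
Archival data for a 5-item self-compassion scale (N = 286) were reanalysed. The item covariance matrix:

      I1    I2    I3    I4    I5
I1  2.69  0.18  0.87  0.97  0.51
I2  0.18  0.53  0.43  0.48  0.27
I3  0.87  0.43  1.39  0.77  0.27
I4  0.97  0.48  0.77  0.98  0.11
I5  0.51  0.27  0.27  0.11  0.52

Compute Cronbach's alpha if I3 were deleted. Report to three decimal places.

Cronbach's alpha = 0.689

Remaining items: I1, I2, I4, I5 (k = 4).
sum of item variances = 2.69 + 0.53 + 0.98 + 0.52 = 4.72
σ²_total = 4.72 + 2 × 2.52 = 9.76
α (item deleted) = (4/3)·(1 − 4.72/9.76) = 0.689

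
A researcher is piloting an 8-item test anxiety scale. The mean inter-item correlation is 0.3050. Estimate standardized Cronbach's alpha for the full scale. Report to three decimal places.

Standardized α = k·r̄ / (1 + (k−1)·r̄) = 8 × 0.3050 / (1 + 7 × 0.3050)
  = 2.4400 / 3.1350 = 0.778

standardized Cronbach's alpha = 0.778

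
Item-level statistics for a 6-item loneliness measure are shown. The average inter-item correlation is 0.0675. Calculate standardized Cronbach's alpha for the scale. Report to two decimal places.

α = 0.30

Standardized α = k·r̄ / (1 + (k−1)·r̄) = 6 × 0.0675 / (1 + 5 × 0.0675)
  = 0.4050 / 1.3375 = 0.30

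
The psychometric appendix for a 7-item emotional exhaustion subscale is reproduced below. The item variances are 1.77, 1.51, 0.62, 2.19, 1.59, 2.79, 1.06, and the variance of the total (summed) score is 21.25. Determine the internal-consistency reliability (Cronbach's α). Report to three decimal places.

Cronbach's α = 0.534

Σσᵢ² = 1.77 + 1.51 + 0.62 + 2.19 + 1.59 + 2.79 + 1.06 = 11.53
α = (k/(k−1))·(1 − Σσᵢ²/total variance) = (7/6)·(1 − 11.53/21.25) = 0.534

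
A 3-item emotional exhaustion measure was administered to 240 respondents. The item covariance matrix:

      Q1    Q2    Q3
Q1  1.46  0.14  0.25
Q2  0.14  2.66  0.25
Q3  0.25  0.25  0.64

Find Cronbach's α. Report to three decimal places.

α = 0.318

Σσᵢ² = 1.46 + 2.66 + 0.64 = 4.76
Sum of the distinct covariances = 0.64
total variance = 4.76 + 2 × 0.64 = 6.04
α = (k/(k−1))·(1 − Σσᵢ²/total variance) = (3/2)·(1 − 4.76/6.04) = 0.318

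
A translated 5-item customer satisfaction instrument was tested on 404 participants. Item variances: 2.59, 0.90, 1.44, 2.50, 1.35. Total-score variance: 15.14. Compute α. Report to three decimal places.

Σσᵢ² = 2.59 + 0.90 + 1.44 + 2.50 + 1.35 = 8.78
α = (k/(k−1))·(1 − Σσᵢ²/σ²_total) = (5/4)·(1 − 8.78/15.14) = 0.525

α = 0.525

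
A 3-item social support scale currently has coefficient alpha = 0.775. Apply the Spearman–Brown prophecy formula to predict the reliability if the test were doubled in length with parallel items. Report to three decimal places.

Length factor m = 2
α' = m·α / (1 + (m−1)·α)
   = 2 × 0.775 / (1 + (2 − 1) × 0.775)
   = 1.5500 / 1.7750 = 0.873

predicted reliability = 0.873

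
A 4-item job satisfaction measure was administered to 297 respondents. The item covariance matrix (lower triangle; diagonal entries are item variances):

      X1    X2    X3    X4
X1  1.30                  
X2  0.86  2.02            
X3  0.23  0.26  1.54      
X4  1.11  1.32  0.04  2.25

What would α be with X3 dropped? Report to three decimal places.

Remaining items: X1, X2, X4 (k = 3).
Σσ²ᵢ = 1.30 + 2.02 + 2.25 = 5.57
σ²_T = 5.57 + 2 × 3.29 = 12.15
α (item deleted) = (3/2)·(1 − 5.57/12.15) = 0.812

α = 0.812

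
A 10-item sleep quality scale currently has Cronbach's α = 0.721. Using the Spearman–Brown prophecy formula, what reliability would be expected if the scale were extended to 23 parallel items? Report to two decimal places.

Length factor m = 23/10 = 2.3000
α' = m·α / (1 + (m−1)·α)
   = 23/10 × 0.721 / (1 + (23/10 − 1) × 0.721)
   = 1.6583 / 1.9373 = 0.86

predicted reliability = 0.86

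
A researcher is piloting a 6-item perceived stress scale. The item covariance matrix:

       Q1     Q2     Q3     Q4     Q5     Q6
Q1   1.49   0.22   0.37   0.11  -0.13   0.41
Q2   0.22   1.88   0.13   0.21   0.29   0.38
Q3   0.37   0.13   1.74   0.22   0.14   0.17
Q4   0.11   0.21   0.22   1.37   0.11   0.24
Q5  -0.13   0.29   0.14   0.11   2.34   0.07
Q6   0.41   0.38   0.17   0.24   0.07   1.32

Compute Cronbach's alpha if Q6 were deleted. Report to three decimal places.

Remaining items: Q1, Q2, Q3, Q4, Q5 (k = 5).
ΣVar(i) = 1.49 + 1.88 + 1.74 + 1.37 + 2.34 = 8.82
total variance = 8.82 + 2 × 1.67 = 12.16
α (item deleted) = (5/4)·(1 − 8.82/12.16) = 0.343

α = 0.343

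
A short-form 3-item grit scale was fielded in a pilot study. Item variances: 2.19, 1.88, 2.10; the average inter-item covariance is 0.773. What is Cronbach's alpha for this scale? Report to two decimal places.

Σσ²ᵢ = 2.19 + 1.88 + 2.10 = 6.17
Sum of the 3 distinct covariances = 3 × 0.773 = 2.319
Var(T) = Σσ²ᵢ + 2·Σcov = 6.17 + 2 × 2.319 = 10.808
α = (3/2)·(1 − 6.17/10.808) = 0.64

α = 0.64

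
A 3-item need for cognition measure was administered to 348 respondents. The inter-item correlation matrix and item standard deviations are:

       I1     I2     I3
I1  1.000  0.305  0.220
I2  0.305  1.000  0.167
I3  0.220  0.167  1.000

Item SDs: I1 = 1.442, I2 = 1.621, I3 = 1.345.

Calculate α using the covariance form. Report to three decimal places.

Σσ²ᵢ = 1.442² + 1.621² + 1.345² = 6.5160
Covariances σ_ij = r_ij · s_i · s_j:
  σ(I1,I2) = 0.305 × 1.442 × 1.621 = 0.7129
  σ(I1,I3) = 0.220 × 1.442 × 1.345 = 0.4267
  σ(I2,I3) = 0.167 × 1.621 × 1.345 = 0.3641
σ²_T = Σσ²ᵢ + 2·Σσ_ij = 6.5160 + 2 × 1.5037 = 9.5234
α = (3/2)·(1 − 6.5160/9.5234) = 0.474

α = 0.474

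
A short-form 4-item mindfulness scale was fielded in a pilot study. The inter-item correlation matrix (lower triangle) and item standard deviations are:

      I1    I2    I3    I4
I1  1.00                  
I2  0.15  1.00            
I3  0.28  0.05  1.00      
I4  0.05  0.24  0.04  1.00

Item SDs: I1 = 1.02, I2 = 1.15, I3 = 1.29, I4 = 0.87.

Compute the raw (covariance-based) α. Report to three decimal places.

α = 0.378

Σσ²ᵢ = 1.02² + 1.15² + 1.29² + 0.87² = 4.7839
Covariances σ_ij = r_ij · s_i · s_j:
  σ(I1,I2) = 0.15 × 1.02 × 1.15 = 0.1759
  σ(I1,I3) = 0.28 × 1.02 × 1.29 = 0.3684
  σ(I1,I4) = 0.05 × 1.02 × 0.87 = 0.0444
  σ(I2,I3) = 0.05 × 1.15 × 1.29 = 0.0742
  σ(I2,I4) = 0.24 × 1.15 × 0.87 = 0.2401
  σ(I3,I4) = 0.04 × 1.29 × 0.87 = 0.0449
σ²_T = Σσ²ᵢ + 2·Σσ_ij = 4.7839 + 2 × 0.9479 = 6.6797
α = (4/3)·(1 − 4.7839/6.6797) = 0.378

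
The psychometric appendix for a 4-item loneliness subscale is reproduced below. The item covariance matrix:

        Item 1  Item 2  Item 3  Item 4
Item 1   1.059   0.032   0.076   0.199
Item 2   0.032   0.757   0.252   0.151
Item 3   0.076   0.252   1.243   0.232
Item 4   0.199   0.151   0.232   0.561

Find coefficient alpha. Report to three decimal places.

coefficient alpha = 0.456

ΣVar(i) = 1.059 + 0.757 + 1.243 + 0.561 = 3.620
Sum of off-diagonal covariances = 0.942
σ²_total = 3.620 + 2 × 0.942 = 5.504
α = (k/(k−1))·(1 − ΣVar(i)/σ²_total) = (4/3)·(1 − 3.620/5.504) = 0.456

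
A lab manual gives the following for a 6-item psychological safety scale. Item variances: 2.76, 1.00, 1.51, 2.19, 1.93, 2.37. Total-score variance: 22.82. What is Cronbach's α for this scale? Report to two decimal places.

α = 0.58

sum of item variances = 2.76 + 1.00 + 1.51 + 2.19 + 1.93 + 2.37 = 11.76
α = (k/(k−1))·(1 − sum of item variances/σ²_T) = (6/5)·(1 − 11.76/22.82) = 0.58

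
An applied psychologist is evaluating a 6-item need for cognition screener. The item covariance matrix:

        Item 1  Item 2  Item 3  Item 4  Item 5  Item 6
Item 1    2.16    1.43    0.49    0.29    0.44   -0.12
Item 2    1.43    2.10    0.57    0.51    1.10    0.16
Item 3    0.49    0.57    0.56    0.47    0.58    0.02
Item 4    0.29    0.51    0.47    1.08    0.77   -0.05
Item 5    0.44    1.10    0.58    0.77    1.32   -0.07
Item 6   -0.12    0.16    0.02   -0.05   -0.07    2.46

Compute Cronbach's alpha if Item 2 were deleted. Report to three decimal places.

Cronbach's alpha = 0.533

Remaining items: Item 1, Item 3, Item 4, Item 5, Item 6 (k = 5).
ΣVar(i) = 2.16 + 0.56 + 1.08 + 1.32 + 2.46 = 7.58
σ²_total = 7.58 + 2 × 2.82 = 13.22
α (item deleted) = (5/4)·(1 − 7.58/13.22) = 0.533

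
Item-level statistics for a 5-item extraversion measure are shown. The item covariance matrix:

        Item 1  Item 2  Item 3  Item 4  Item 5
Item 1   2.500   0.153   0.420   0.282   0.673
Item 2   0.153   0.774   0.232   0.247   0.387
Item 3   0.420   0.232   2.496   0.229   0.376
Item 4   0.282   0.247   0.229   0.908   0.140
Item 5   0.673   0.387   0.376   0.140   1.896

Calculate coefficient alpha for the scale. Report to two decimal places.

Σσᵢ² = 2.500 + 0.774 + 2.496 + 0.908 + 1.896 = 8.574
Σ_{i<j} σ_ij = 3.139
Var(T) = 8.574 + 2 × 3.139 = 14.852
α = (k/(k−1))·(1 − Σσᵢ²/Var(T)) = (5/4)·(1 − 8.574/14.852) = 0.53

α = 0.53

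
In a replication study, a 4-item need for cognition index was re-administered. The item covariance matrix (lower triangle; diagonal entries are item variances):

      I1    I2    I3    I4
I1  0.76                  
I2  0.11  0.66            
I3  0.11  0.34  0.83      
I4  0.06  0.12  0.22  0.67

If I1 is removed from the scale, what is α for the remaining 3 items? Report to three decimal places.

Remaining items: I2, I3, I4 (k = 3).
Σσᵢ² = 0.66 + 0.83 + 0.67 = 2.16
total variance = 2.16 + 2 × 0.68 = 3.52
α (item deleted) = (3/2)·(1 − 2.16/3.52) = 0.580

α = 0.580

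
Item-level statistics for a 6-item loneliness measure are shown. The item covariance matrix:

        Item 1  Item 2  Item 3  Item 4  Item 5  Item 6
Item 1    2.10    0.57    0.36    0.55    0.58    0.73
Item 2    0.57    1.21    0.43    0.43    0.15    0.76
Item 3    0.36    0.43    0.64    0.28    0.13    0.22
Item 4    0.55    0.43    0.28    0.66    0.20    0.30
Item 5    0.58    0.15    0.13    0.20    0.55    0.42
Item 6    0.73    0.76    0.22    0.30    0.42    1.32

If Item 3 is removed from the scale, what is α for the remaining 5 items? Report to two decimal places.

α = 0.77

Remaining items: Item 1, Item 2, Item 4, Item 5, Item 6 (k = 5).
Σσ²ᵢ = 2.10 + 1.21 + 0.66 + 0.55 + 1.32 = 5.84
Var(T) = 5.84 + 2 × 4.69 = 15.22
α (item deleted) = (5/4)·(1 − 5.84/15.22) = 0.77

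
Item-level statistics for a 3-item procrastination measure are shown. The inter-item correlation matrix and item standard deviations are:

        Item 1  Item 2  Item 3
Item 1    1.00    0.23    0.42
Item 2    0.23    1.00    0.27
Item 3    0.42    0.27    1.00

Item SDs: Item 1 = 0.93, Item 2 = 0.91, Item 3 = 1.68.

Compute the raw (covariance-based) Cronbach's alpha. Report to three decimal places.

α = 0.538

Σσ²ᵢ = 0.93² + 0.91² + 1.68² = 4.5154
Covariances σ_ij = r_ij · s_i · s_j:
  σ(Item 1,Item 2) = 0.23 × 0.93 × 0.91 = 0.1946
  σ(Item 1,Item 3) = 0.42 × 0.93 × 1.68 = 0.6562
  σ(Item 2,Item 3) = 0.27 × 0.91 × 1.68 = 0.4128
σ²_T = Σσ²ᵢ + 2·Σσ_ij = 4.5154 + 2 × 1.2636 = 7.0426
α = (3/2)·(1 − 4.5154/7.0426) = 0.538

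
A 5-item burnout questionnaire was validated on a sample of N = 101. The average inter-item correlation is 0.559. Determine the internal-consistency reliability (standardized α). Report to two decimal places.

Standardized α = k·r̄ / (1 + (k−1)·r̄) = 5 × 0.559 / (1 + 4 × 0.559)
  = 2.7950 / 3.2360 = 0.86

standardized α = 0.86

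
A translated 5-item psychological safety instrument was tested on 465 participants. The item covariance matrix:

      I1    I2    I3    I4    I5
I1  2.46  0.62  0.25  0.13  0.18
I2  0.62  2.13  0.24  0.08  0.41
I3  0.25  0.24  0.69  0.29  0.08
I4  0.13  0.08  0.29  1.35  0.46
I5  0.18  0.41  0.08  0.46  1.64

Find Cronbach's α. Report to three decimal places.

Cronbach's α = 0.498

ΣVar(i) = 2.46 + 2.13 + 0.69 + 1.35 + 1.64 = 8.27
Σ_{i<j} σ_ij = 2.74
Var(T) = 8.27 + 2 × 2.74 = 13.75
α = (k/(k−1))·(1 − ΣVar(i)/Var(T)) = (5/4)·(1 − 8.27/13.75) = 0.498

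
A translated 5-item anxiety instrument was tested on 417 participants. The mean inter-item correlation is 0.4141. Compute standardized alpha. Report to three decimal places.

Standardized α = k·r̄ / (1 + (k−1)·r̄) = 5 × 0.4141 / (1 + 4 × 0.4141)
  = 2.0705 / 2.6564 = 0.779

standardized alpha = 0.779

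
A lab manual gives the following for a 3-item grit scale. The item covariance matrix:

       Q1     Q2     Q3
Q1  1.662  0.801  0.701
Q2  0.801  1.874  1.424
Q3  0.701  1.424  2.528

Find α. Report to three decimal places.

ΣVar(i) = 1.662 + 1.874 + 2.528 = 6.064
Sum of the distinct covariances = 2.926
σ²_total = 6.064 + 2 × 2.926 = 11.916
α = (k/(k−1))·(1 − ΣVar(i)/σ²_total) = (3/2)·(1 − 6.064/11.916) = 0.737

α = 0.737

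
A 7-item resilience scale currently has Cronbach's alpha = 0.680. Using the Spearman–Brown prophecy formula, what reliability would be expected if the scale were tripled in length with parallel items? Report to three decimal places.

predicted reliability = 0.864

Length factor m = 3
α' = m·α / (1 + (m−1)·α)
   = 3 × 0.680 / (1 + (3 − 1) × 0.680)
   = 2.0400 / 2.3600 = 0.864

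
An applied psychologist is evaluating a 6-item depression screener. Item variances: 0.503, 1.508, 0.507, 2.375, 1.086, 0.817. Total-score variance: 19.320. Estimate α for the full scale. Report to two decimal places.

Σσ²ᵢ = 0.503 + 1.508 + 0.507 + 2.375 + 1.086 + 0.817 = 6.796
α = (k/(k−1))·(1 − Σσ²ᵢ/Var(T)) = (6/5)·(1 − 6.796/19.320) = 0.78

α = 0.78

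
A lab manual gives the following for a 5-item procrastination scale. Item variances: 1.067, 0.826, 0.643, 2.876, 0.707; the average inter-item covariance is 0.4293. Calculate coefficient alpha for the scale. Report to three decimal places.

Σσᵢ² = 1.067 + 0.826 + 0.643 + 2.876 + 0.707 = 6.119
Sum of the 10 distinct covariances = 10 × 0.4293 = 4.2930
Var(T) = Σσᵢ² + 2·Σcov = 6.119 + 2 × 4.2930 = 14.7050
α = (5/4)·(1 − 6.119/14.7050) = 0.730

coefficient alpha = 0.730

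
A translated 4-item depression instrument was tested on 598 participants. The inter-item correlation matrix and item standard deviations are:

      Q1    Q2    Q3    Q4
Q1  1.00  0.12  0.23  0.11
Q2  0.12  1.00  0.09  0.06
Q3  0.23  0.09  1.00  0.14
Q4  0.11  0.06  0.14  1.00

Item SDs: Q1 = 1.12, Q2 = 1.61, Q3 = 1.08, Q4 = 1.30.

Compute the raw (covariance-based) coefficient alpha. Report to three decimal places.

Σσ²ᵢ = 1.12² + 1.61² + 1.08² + 1.30² = 6.7029
Covariances σ_ij = r_ij · s_i · s_j:
  σ(Q1,Q2) = 0.12 × 1.12 × 1.61 = 0.2164
  σ(Q1,Q3) = 0.23 × 1.12 × 1.08 = 0.2782
  σ(Q1,Q4) = 0.11 × 1.12 × 1.30 = 0.1602
  σ(Q2,Q3) = 0.09 × 1.61 × 1.08 = 0.1565
  σ(Q2,Q4) = 0.06 × 1.61 × 1.30 = 0.1256
  σ(Q3,Q4) = 0.14 × 1.08 × 1.30 = 0.1966
σ²_T = Σσ²ᵢ + 2·Σσ_ij = 6.7029 + 2 × 1.1335 = 8.9699
α = (4/3)·(1 − 6.7029/8.9699) = 0.337

coefficient alpha = 0.337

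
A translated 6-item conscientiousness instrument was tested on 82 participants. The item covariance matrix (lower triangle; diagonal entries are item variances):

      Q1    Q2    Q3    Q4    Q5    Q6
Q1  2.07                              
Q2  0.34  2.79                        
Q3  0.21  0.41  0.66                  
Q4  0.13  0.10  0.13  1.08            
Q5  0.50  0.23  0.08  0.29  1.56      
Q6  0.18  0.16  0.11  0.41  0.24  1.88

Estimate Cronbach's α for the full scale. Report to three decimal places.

sum of item variances = 2.07 + 2.79 + 0.66 + 1.08 + 1.56 + 1.88 = 10.04
Σ_{i<j} σ_ij = 3.52
σ²_total = 10.04 + 2 × 3.52 = 17.08
α = (k/(k−1))·(1 − sum of item variances/σ²_total) = (6/5)·(1 − 10.04/17.08) = 0.495

α = 0.495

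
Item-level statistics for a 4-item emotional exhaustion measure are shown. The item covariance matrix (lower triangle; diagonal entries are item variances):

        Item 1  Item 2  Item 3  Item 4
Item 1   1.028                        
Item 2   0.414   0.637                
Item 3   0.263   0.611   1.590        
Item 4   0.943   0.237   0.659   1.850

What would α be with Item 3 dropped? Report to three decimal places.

Remaining items: Item 1, Item 2, Item 4 (k = 3).
Σσ²ᵢ = 1.028 + 0.637 + 1.850 = 3.515
σ²_total = 3.515 + 2 × 1.594 = 6.703
α (item deleted) = (3/2)·(1 − 3.515/6.703) = 0.713

α = 0.713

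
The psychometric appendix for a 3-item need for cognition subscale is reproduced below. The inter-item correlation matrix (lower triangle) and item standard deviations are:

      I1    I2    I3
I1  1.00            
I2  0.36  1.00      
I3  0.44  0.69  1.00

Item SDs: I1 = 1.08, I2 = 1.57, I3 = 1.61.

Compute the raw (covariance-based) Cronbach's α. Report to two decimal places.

Cronbach's α = 0.75

Σσ²ᵢ = 1.08² + 1.57² + 1.61² = 6.2234
Covariances σ_ij = r_ij · s_i · s_j:
  σ(I1,I2) = 0.36 × 1.08 × 1.57 = 0.6104
  σ(I1,I3) = 0.44 × 1.08 × 1.61 = 0.7651
  σ(I2,I3) = 0.69 × 1.57 × 1.61 = 1.7441
σ²_T = Σσ²ᵢ + 2·Σσ_ij = 6.2234 + 2 × 3.1196 = 12.4626
α = (3/2)·(1 − 6.2234/12.4626) = 0.75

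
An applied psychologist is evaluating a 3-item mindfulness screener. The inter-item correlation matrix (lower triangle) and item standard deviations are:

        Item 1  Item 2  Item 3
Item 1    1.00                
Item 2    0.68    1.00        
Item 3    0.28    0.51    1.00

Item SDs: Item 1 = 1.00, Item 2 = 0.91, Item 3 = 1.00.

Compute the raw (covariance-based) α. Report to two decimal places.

α = 0.74

Σσ²ᵢ = 1.00² + 0.91² + 1.00² = 2.8281
Covariances σ_ij = r_ij · s_i · s_j:
  σ(Item 1,Item 2) = 0.68 × 1.00 × 0.91 = 0.6188
  σ(Item 1,Item 3) = 0.28 × 1.00 × 1.00 = 0.2800
  σ(Item 2,Item 3) = 0.51 × 0.91 × 1.00 = 0.4641
σ²_T = Σσ²ᵢ + 2·Σσ_ij = 2.8281 + 2 × 1.3629 = 5.5539
α = (3/2)·(1 − 2.8281/5.5539) = 0.74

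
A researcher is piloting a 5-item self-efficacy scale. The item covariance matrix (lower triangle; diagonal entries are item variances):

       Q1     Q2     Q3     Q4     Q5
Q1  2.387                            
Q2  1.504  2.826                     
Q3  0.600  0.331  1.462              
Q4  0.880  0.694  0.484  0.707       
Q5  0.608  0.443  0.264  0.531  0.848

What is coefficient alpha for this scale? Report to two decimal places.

Σσ²ᵢ = 2.387 + 2.826 + 1.462 + 0.707 + 0.848 = 8.230
Σ_{i<j} σ_ij = 6.339
total variance = 8.230 + 2 × 6.339 = 20.908
α = (k/(k−1))·(1 − Σσ²ᵢ/total variance) = (5/4)·(1 − 8.230/20.908) = 0.76

α = 0.76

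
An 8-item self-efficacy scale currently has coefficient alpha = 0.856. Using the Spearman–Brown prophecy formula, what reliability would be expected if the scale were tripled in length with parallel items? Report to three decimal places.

Length factor m = 3
α' = m·α / (1 + (m−1)·α)
   = 3 × 0.856 / (1 + (3 − 1) × 0.856)
   = 2.5680 / 2.7120 = 0.947

predicted reliability = 0.947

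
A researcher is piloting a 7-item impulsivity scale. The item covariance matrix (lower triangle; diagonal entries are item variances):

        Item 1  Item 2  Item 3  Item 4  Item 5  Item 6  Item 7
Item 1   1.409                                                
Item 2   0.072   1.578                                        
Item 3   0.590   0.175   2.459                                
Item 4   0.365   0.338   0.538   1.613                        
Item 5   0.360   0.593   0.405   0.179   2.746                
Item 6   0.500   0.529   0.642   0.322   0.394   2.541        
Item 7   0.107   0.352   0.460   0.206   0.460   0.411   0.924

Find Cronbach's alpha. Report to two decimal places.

Cronbach's alpha = 0.64

ΣVar(i) = 1.409 + 1.578 + 2.459 + 1.613 + 2.746 + 2.541 + 0.924 = 13.270
Sum of the distinct covariances = 7.998
σ²_T = 13.270 + 2 × 7.998 = 29.266
α = (k/(k−1))·(1 − ΣVar(i)/σ²_T) = (7/6)·(1 − 13.270/29.266) = 0.64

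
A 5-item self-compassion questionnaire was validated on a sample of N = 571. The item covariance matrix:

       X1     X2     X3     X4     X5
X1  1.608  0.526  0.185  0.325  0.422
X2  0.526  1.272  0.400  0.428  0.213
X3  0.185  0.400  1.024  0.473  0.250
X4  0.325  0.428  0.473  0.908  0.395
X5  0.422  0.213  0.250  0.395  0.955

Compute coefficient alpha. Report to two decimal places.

coefficient alpha = 0.70

Σσᵢ² = 1.608 + 1.272 + 1.024 + 0.908 + 0.955 = 5.767
Σ_{i<j} σ_ij = 3.617
Var(T) = 5.767 + 2 × 3.617 = 13.001
α = (k/(k−1))·(1 − Σσᵢ²/Var(T)) = (5/4)·(1 − 5.767/13.001) = 0.70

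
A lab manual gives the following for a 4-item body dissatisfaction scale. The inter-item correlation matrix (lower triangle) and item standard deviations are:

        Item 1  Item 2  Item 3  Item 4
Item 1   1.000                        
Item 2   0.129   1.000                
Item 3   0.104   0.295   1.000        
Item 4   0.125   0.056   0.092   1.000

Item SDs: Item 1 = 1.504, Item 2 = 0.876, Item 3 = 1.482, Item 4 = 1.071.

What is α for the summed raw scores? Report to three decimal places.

α = 0.361

Σσ²ᵢ = 1.504² + 0.876² + 1.482² + 1.071² = 6.3728
Covariances σ_ij = r_ij · s_i · s_j:
  σ(Item 1,Item 2) = 0.129 × 1.504 × 0.876 = 0.1700
  σ(Item 1,Item 3) = 0.104 × 1.504 × 1.482 = 0.2318
  σ(Item 1,Item 4) = 0.125 × 1.504 × 1.071 = 0.2013
  σ(Item 2,Item 3) = 0.295 × 0.876 × 1.482 = 0.3830
  σ(Item 2,Item 4) = 0.056 × 0.876 × 1.071 = 0.0525
  σ(Item 3,Item 4) = 0.092 × 1.482 × 1.071 = 0.1460
σ²_T = Σσ²ᵢ + 2·Σσ_ij = 6.3728 + 2 × 1.1846 = 8.7420
α = (4/3)·(1 − 6.3728/8.7420) = 0.361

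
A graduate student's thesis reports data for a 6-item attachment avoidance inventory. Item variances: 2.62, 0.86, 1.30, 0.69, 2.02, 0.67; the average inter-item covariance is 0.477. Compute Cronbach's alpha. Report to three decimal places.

Cronbach's alpha = 0.764

sum of item variances = 2.62 + 0.86 + 1.30 + 0.69 + 2.02 + 0.67 = 8.16
Sum of the 15 distinct covariances = 15 × 0.477 = 7.155
σ²_T = sum of item variances + 2·Σcov = 8.16 + 2 × 7.155 = 22.470
α = (6/5)·(1 − 8.16/22.470) = 0.764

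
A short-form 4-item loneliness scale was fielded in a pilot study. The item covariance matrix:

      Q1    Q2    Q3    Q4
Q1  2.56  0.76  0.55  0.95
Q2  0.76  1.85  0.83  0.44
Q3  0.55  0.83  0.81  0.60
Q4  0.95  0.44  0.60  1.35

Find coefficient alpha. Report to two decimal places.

ΣVar(i) = 2.56 + 1.85 + 0.81 + 1.35 = 6.57
Sum of off-diagonal covariances = 4.13
σ²_total = 6.57 + 2 × 4.13 = 14.83
α = (k/(k−1))·(1 − ΣVar(i)/σ²_total) = (4/3)·(1 − 6.57/14.83) = 0.74

coefficient alpha = 0.74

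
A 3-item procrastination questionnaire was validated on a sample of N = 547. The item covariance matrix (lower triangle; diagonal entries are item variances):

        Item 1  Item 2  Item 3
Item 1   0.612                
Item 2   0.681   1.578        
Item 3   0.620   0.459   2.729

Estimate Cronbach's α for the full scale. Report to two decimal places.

α = 0.63

sum of item variances = 0.612 + 1.578 + 2.729 = 4.919
Sum of the distinct covariances = 1.760
σ²_T = 4.919 + 2 × 1.760 = 8.439
α = (k/(k−1))·(1 − sum of item variances/σ²_T) = (3/2)·(1 − 4.919/8.439) = 0.63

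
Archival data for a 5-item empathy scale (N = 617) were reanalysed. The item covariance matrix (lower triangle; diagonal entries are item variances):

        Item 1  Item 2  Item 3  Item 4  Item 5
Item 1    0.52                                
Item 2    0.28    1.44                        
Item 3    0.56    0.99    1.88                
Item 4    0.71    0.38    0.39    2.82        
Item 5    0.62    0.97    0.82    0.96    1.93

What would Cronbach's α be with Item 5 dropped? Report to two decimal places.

Remaining items: Item 1, Item 2, Item 3, Item 4 (k = 4).
Σσᵢ² = 0.52 + 1.44 + 1.88 + 2.82 = 6.66
Var(T) = 6.66 + 2 × 3.31 = 13.28
α (item deleted) = (4/3)·(1 − 6.66/13.28) = 0.66

Cronbach's α = 0.66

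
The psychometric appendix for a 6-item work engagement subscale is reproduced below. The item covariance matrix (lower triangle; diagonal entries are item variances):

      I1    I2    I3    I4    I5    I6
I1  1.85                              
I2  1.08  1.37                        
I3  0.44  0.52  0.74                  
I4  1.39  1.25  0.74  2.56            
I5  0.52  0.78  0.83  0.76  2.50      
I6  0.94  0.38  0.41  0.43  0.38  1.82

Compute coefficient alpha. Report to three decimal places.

Σσ²ᵢ = 1.85 + 1.37 + 0.74 + 2.56 + 2.50 + 1.82 = 10.84
Sum of the distinct covariances = 10.85
Var(T) = 10.84 + 2 × 10.85 = 32.54
α = (k/(k−1))·(1 − Σσ²ᵢ/Var(T)) = (6/5)·(1 − 10.84/32.54) = 0.800

α = 0.800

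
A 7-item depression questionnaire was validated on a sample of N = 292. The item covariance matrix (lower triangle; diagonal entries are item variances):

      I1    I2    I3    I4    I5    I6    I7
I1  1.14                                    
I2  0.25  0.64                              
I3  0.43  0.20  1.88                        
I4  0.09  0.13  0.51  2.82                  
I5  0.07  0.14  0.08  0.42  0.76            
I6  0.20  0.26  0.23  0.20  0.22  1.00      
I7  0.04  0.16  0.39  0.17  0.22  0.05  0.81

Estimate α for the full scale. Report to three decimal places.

Σσ²ᵢ = 1.14 + 0.64 + 1.88 + 2.82 + 0.76 + 1.00 + 0.81 = 9.05
Sum of off-diagonal covariances = 4.46
total variance = 9.05 + 2 × 4.46 = 17.97
α = (k/(k−1))·(1 − Σσ²ᵢ/total variance) = (7/6)·(1 − 9.05/17.97) = 0.579

α = 0.579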